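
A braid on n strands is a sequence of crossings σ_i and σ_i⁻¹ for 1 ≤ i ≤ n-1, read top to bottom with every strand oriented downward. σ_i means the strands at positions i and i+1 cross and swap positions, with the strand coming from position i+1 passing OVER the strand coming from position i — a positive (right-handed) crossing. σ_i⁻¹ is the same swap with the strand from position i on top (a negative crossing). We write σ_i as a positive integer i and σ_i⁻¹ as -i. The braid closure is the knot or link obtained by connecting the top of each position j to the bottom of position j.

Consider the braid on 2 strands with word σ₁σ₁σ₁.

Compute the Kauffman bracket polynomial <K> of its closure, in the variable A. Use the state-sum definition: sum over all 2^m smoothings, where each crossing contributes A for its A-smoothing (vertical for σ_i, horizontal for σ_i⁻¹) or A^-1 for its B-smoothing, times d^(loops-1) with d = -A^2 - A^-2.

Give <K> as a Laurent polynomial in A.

Braid: s1 s1 s1 on 2 strands, 3 crossings.
Writhe w = (#positive) - (#negative) = 3 - 0 = 3.
Enumerate smoothing states for the bracket polynomial. There are 2^3 = 8 states.
For each crossing: s=0 is the vertical smoothing, s=1 horizontal. Crossing k contributes A^(sign_k * (1 - 2*s_k)); loop factor d = -A^2 - A^-2.
  state 000: A-exp=+3, loops=2, term = A^3 * d^1
  state 001: A-exp=+1, loops=1, term = A^1 * d^0
  state 010: A-exp=+1, loops=1, term = A^1 * d^0
  state 011: A-exp=-1, loops=2, term = A^-1 * d^1
  state 100: A-exp=+1, loops=1, term = A^1 * d^0
  state 101: A-exp=-1, loops=2, term = A^-1 * d^1
  state 110: A-exp=-1, loops=2, term = A^-1 * d^1
  state 111: A-exp=-3, loops=3, term = A^-3 * d^2
Collect the terms by A-exponent (count of states per loop number):
Powers of d = -A^2 - A^-2: d^2 = A^4 + 2 + A^-4.
  A^3 * (d) = -A^5 - A
  A^1 * (3) = 3*A
  A^-1 * (3*d) = -3*A - 3*A^-3
  A^-3 * (d^2) = A + 2*A^-3 + A^-7
Summing the groups: <K> = -A^5 - A^-3 + A^-7

Answer: -A^5 - A^-3 + A^-7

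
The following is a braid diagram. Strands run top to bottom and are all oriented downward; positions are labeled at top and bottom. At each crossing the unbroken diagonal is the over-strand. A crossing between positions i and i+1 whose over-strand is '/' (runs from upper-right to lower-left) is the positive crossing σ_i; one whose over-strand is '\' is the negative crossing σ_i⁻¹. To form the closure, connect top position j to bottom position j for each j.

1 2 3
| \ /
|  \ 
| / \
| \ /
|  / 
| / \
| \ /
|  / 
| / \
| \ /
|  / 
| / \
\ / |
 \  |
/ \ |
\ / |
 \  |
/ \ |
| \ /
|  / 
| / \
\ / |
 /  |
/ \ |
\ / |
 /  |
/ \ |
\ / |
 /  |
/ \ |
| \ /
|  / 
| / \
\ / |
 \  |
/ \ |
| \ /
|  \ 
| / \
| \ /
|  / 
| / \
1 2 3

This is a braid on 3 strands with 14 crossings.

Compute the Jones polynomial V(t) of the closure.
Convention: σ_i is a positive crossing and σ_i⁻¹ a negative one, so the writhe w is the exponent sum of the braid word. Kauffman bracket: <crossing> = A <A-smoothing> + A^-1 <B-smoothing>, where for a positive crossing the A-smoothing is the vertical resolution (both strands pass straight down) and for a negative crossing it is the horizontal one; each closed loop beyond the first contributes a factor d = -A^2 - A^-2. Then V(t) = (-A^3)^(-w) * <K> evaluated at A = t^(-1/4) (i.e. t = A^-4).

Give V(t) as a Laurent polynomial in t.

Reading the diagram top to bottom ('/'-over between positions i,i+1 = s_i, '\'-over = s_i^-1): braid word = s2^-1 s2 s2 s2 s1^-1 s1^-1 s2 s1 s1 s1 s2 s1^-1 s2^-1 s2.
The presented braid s2^-1 s2 s2 s2 s1^-1 s1^-1 s2 s1 s1 s1 s2 s1^-1 s2^-1 s2 on 3 strands reduces by inverse Markov moves (closure unchanged at each step):
  Deconjugate: the word is γ·β·γ⁻¹ with γ = s2^-1 s2 (prefix) and γ⁻¹ = s2^-1 s2 (suffix); strip both.
Reduced to β = s2 s2 s1^-1 s1^-1 s2 s1 s1 s1 s2 s1^-1 on 3 strands, 10 crossings.
Compute on β:
Braid: s2 s2 s1^-1 s1^-1 s2 s1 s1 s1 s2 s1^-1 on 3 strands, 10 crossings.
Writhe w = (#positive) - (#negative) = 7 - 3 = 4.
State-sum expansion of <K>. There are 2^10 = 1024 states.
Each crossing splits two ways (0=vertical, 1=horizontal). The state's weight is A^(#A-smoothings - #B-smoothings) * d^(loops - 1).
Tabulate the states by total A-exponent and number of loops L (A-exp: L × count):
  A^10: L=4 ×1
  A^8: L=3 ×7, L=5 ×3
  A^6: L=2 ×19, L=4 ×23, L=6 ×3
  A^4: L=1 ×20, L=3 ×75, L=5 ×24, L=7 ×1
  A^2: L=2 ×114, L=4 ×86, L=6 ×10
  A^0: L=1 ×51, L=3 ×155, L=5 ×45, L=7 ×1
  A^-2: L=2 ×102, L=4 ×98, L=6 ×10
  A^-4: L=3 ×89, L=5 ×30, L=7 ×1
  A^-6: L=4 ×41, L=6 ×4
  A^-8: L=5 ×10
  A^-10: L=6 ×1
Each group contributes A^e * Σ count * d^(L-1):
Powers of d = -A^2 - A^-2: d^2 = A^4 + 2 + A^-4; d^3 = -A^6 - 3*A^2 - 3*A^-2 - A^-6; d^4 = A^8 + 4*A^4 + 6 + 4*A^-4 + A^-8; d^5 = -A^10 - 5*A^6 - 10*A^2 - 10*A^-2 - 5*A^-6 - A^-10; d^6 = A^12 + 6*A^8 + 15*A^4 + 20 + 15*A^-4 + 6*A^-8 + A^-12.
  A^10 * (d^3) = -A^16 - 3*A^12 - 3*A^8 - A^4
  A^8 * (7*d^2 + 3*d^4) = 3*A^16 + 19*A^12 + 32*A^8 + 19*A^4 + 3
  A^6 * (19*d + 23*d^3 + 3*d^5) = -3*A^16 - 38*A^12 - 118*A^8 - 118*A^4 - 38 - 3*A^-4
  A^4 * (20 + 75*d^2 + 24*d^4 + d^6) = A^16 + 30*A^12 + 186*A^8 + 334*A^4 + 186 + 30*A^-4 + A^-8
  A^2 * (114*d + 86*d^3 + 10*d^5) = -10*A^12 - 136*A^8 - 472*A^4 - 472 - 136*A^-4 - 10*A^-8
  A^0 * (51 + 155*d^2 + 45*d^4 + d^6) = A^12 + 51*A^8 + 350*A^4 + 651 + 350*A^-4 + 51*A^-8 + A^-12
  A^-2 * (102*d + 98*d^3 + 10*d^5) = -10*A^8 - 148*A^4 - 496 - 496*A^-4 - 148*A^-8 - 10*A^-12
  A^-4 * (89*d^2 + 30*d^4 + d^6) = A^8 + 36*A^4 + 224 + 378*A^-4 + 224*A^-8 + 36*A^-12 + A^-16
  A^-6 * (41*d^3 + 4*d^5) = -4*A^4 - 61 - 163*A^-4 - 163*A^-8 - 61*A^-12 - 4*A^-16
  A^-8 * (10*d^4) = 10 + 40*A^-4 + 60*A^-8 + 40*A^-12 + 10*A^-16
  A^-10 * (d^5) = -1 - 5*A^-4 - 10*A^-8 - 10*A^-12 - 5*A^-16 - A^-20
Summing the groups: <K> = -A^12 + 3*A^8 - 4*A^4 + 6 - 5*A^-4 + 5*A^-8 - 4*A^-12 + 2*A^-16 - A^-20
Normalise by the writhe: (-A^3)^(-w) = (-A^3)^(-4) = A^-12, so f(A) = A^-12 * <K> = -1 + 3*A^-4 - 4*A^-8 + 6*A^-12 - 5*A^-16 + 5*A^-20 - 4*A^-24 + 2*A^-28 - A^-32.
Substitute A = t^(-1/4), i.e. A^e → t^(-e/4): V(t) = -t^8 + 2*t^7 - 4*t^6 + 5*t^5 - 5*t^4 + 6*t^3 - 4*t^2 + 3*t - 1

Answer: -t^8 + 2*t^7 - 4*t^6 + 5*t^5 - 5*t^4 + 6*t^3 - 4*t^2 + 3*t - 1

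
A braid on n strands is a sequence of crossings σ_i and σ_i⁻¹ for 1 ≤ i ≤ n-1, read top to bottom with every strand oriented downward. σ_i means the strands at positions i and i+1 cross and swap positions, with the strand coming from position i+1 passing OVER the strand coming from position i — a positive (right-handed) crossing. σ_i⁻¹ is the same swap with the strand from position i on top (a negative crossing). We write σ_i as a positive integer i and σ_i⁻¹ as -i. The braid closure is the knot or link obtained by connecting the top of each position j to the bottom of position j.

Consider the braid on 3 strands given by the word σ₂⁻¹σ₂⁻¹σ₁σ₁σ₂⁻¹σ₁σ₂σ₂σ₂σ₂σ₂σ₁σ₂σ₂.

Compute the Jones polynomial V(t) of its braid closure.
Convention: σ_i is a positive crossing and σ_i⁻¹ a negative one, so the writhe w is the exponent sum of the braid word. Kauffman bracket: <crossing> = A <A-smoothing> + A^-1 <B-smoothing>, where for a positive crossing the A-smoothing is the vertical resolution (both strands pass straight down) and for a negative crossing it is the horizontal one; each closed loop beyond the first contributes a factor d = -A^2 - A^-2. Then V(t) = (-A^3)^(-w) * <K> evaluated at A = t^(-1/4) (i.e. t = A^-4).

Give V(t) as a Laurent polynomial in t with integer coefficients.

-t^12 + 2*t^11 - 4*t^10 + 5*t^9 - 5*t^8 + 5*t^7 - 4*t^6 + 3*t^5 - t^4 + t^3

Derivation:
The presented braid s2^-1 s2^-1 s1 s1 s2^-1 s1 s2 s2 s2 s2 s2 s1 s2 s2 on 3 strands reduces by inverse Markov moves (closure unchanged at each step):
  Deconjugate: the word is γ·β·γ⁻¹ with γ = s2^-1 s2^-1 (prefix) and γ⁻¹ = s2 s2 (suffix); strip both.
Reduced to β = s1 s1 s2^-1 s1 s2 s2 s2 s2 s2 s1 on 3 strands, 10 crossings.
Compute on β:
Braid: s1 s1 s2^-1 s1 s2 s2 s2 s2 s2 s1 on 3 strands, 10 crossings.
Writhe w = (#positive) - (#negative) = 9 - 1 = 8.
State-sum expansion of <K>. There are 2^10 = 1024 states.
Each crossing splits two ways (0=vertical, 1=horizontal). The state's weight is A^(#A-smoothings - #B-smoothings) * d^(loops - 1).
Tabulate the states by total A-exponent and number of loops L (A-exp: L × count):
  A^10: L=2 ×1
  A^8: L=1 ×4, L=3 ×6
  A^6: L=2 ×35, L=4 ×10
  A^4: L=1 ×35, L=3 ×75, L=5 ×10
  A^2: L=2 ×115, L=4 ×90, L=6 ×5
  A^0: L=3 ×185, L=5 ×66, L=7 ×1
  A^-2: L=4 ×180, L=6 ×30
  A^-4: L=5 ×112, L=7 ×8
  A^-6: L=6 ×44, L=8 ×1
  A^-8: L=7 ×10
  A^-10: L=8 ×1
Each group contributes A^e * Σ count * d^(L-1):
Powers of d = -A^2 - A^-2: d^2 = A^4 + 2 + A^-4; d^3 = -A^6 - 3*A^2 - 3*A^-2 - A^-6; d^4 = A^8 + 4*A^4 + 6 + 4*A^-4 + A^-8; d^5 = -A^10 - 5*A^6 - 10*A^2 - 10*A^-2 - 5*A^-6 - A^-10; d^6 = A^12 + 6*A^8 + 15*A^4 + 20 + 15*A^-4 + 6*A^-8 + A^-12; d^7 = -A^14 - 7*A^10 - 21*A^6 - 35*A^2 - 35*A^-2 - 21*A^-6 - 7*A^-10 - A^-14.
  A^10 * (d) = -A^12 - A^8
  A^8 * (4 + 6*d^2) = 6*A^12 + 16*A^8 + 6*A^4
  A^6 * (35*d + 10*d^3) = -10*A^12 - 65*A^8 - 65*A^4 - 10
  A^4 * (35 + 75*d^2 + 10*d^4) = 10*A^12 + 115*A^8 + 245*A^4 + 115 + 10*A^-4
  A^2 * (115*d + 90*d^3 + 5*d^5) = -5*A^12 - 115*A^8 - 435*A^4 - 435 - 115*A^-4 - 5*A^-8
  A^0 * (185*d^2 + 66*d^4 + d^6) = A^12 + 72*A^8 + 464*A^4 + 786 + 464*A^-4 + 72*A^-8 + A^-12
  A^-2 * (180*d^3 + 30*d^5) = -30*A^8 - 330*A^4 - 840 - 840*A^-4 - 330*A^-8 - 30*A^-12
  A^-4 * (112*d^4 + 8*d^6) = 8*A^8 + 160*A^4 + 568 + 832*A^-4 + 568*A^-8 + 160*A^-12 + 8*A^-16
  A^-6 * (44*d^5 + d^7) = -A^8 - 51*A^4 - 241 - 475*A^-4 - 475*A^-8 - 241*A^-12 - 51*A^-16 - A^-20
  A^-8 * (10*d^6) = 10*A^4 + 60 + 150*A^-4 + 200*A^-8 + 150*A^-12 + 60*A^-16 + 10*A^-20
  A^-10 * (d^7) = -A^4 - 7 - 21*A^-4 - 35*A^-8 - 35*A^-12 - 21*A^-16 - 7*A^-20 - A^-24
Summing the groups: <K> = A^12 - A^8 + 3*A^4 - 4 + 5*A^-4 - 5*A^-8 + 5*A^-12 - 4*A^-16 + 2*A^-20 - A^-24
Normalise by the writhe: (-A^3)^(-w) = (-A^3)^(-8) = A^-24, so f(A) = A^-24 * <K> = A^-12 - A^-16 + 3*A^-20 - 4*A^-24 + 5*A^-28 - 5*A^-32 + 5*A^-36 - 4*A^-40 + 2*A^-44 - A^-48.
Substitute A = t^(-1/4), i.e. A^e → t^(-e/4): V(t) = -t^12 + 2*t^11 - 4*t^10 + 5*t^9 - 5*t^8 + 5*t^7 - 4*t^6 + 3*t^5 - t^4 + t^3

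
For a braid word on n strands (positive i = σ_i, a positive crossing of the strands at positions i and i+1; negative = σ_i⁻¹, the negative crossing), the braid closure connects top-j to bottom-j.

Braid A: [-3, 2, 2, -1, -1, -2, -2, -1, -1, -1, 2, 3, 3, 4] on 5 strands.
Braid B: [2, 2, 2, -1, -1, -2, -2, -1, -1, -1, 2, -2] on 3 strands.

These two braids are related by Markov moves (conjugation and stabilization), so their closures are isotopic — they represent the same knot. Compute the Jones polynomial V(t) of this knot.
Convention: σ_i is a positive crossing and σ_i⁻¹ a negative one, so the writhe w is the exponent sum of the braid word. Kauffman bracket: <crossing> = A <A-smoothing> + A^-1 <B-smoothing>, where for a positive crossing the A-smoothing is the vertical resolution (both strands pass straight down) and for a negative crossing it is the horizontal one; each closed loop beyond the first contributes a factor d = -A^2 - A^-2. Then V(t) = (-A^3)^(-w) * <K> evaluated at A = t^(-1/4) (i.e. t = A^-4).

Markov-equivalent braids have isotopic closures, hence identical knot invariants. Strip the Markov moves from each word to reach a common short braid β, then compute V(t) once on β.
Braid A: s3^-1 s2 s2 s1^-1 s1^-1 s2^-1 s2^-1 s1^-1 s1^-1 s1^-1 s2 s3 s3 s4 on 5 strands reduces by inverse Markov moves (closure unchanged at each step):
  Destabilize: the word has the form β·s4 where s4 occurs only as the final letter (β ∈ B_4); drop it and the last strand → 4 strands.
  Deconjugate: the word is γ·β·γ⁻¹ with γ = s3^-1 (prefix) and γ⁻¹ = s3 (suffix); strip both.
  Destabilize: the word has the form β·s3 where s3 occurs only as the final letter (β ∈ B_3); drop it and the last strand → 3 strands.
Reduced to β = s2 s2 s1^-1 s1^-1 s2^-1 s2^-1 s1^-1 s1^-1 s1^-1 s2 on 3 strands, 10 crossings.
Braid B: s2 s2 s2 s1^-1 s1^-1 s2^-1 s2^-1 s1^-1 s1^-1 s1^-1 s2 s2^-1 on 3 strands reduces by inverse Markov moves (closure unchanged at each step):
  Deconjugate: the word is γ·β·γ⁻¹ with γ = s2 (prefix) and γ⁻¹ = s2^-1 (suffix); strip both.
Reduced to β = s2 s2 s1^-1 s1^-1 s2^-1 s2^-1 s1^-1 s1^-1 s1^-1 s2 on 3 strands, 10 crossings.
Both give the same β = s2 s2 s1^-1 s1^-1 s2^-1 s2^-1 s1^-1 s1^-1 s1^-1 s2 on 3 strands, so one state sum suffices:
Braid: s2 s2 s1^-1 s1^-1 s2^-1 s2^-1 s1^-1 s1^-1 s1^-1 s2 on 3 strands, 10 crossings.
Writhe w = (#positive) - (#negative) = 3 - 7 = -4.
Enumerate smoothing states for the bracket polynomial. There are 2^10 = 1024 states.
For each crossing: s=0 is the vertical smoothing, s=1 horizontal. Crossing k contributes A^(sign_k * (1 - 2*s_k)); loop factor d = -A^2 - A^-2.
Tabulate the states by total A-exponent and number of loops L (A-exp: L × count):
  A^10: L=6 ×1
  A^8: L=5 ×10
  A^6: L=4 ×41, L=6 ×4
  A^4: L=3 ×87, L=5 ×32, L=7 ×1
  A^2: L=2 ×97, L=4 ×100, L=6 ×13
  A^0: L=1 ×46, L=3 ×152, L=5 ×52, L=7 ×2
  A^-2: L=2 ×103, L=4 ×96, L=6 ×11
  A^-4: L=1 ×15, L=3 ×79, L=5 ×26
  A^-6: L=2 ×18, L=4 ×26, L=6 ×1
  A^-8: L=3 ×8, L=5 ×2
  A^-10: L=4 ×1
Each group contributes A^e * Σ count * d^(L-1):
Powers of d = -A^2 - A^-2: d^2 = A^4 + 2 + A^-4; d^3 = -A^6 - 3*A^2 - 3*A^-2 - A^-6; d^4 = A^8 + 4*A^4 + 6 + 4*A^-4 + A^-8; d^5 = -A^10 - 5*A^6 - 10*A^2 - 10*A^-2 - 5*A^-6 - A^-10; d^6 = A^12 + 6*A^8 + 15*A^4 + 20 + 15*A^-4 + 6*A^-8 + A^-12.
  A^10 * (d^5) = -A^20 - 5*A^16 - 10*A^12 - 10*A^8 - 5*A^4 - 1
  A^8 * (10*d^4) = 10*A^16 + 40*A^12 + 60*A^8 + 40*A^4 + 10
  A^6 * (41*d^3 + 4*d^5) = -4*A^16 - 61*A^12 - 163*A^8 - 163*A^4 - 61 - 4*A^-4
  A^4 * (87*d^2 + 32*d^4 + d^6) = A^16 + 38*A^12 + 230*A^8 + 386*A^4 + 230 + 38*A^-4 + A^-8
  A^2 * (97*d + 100*d^3 + 13*d^5) = -13*A^12 - 165*A^8 - 527*A^4 - 527 - 165*A^-4 - 13*A^-8
  A^0 * (46 + 152*d^2 + 52*d^4 + 2*d^6) = 2*A^12 + 64*A^8 + 390*A^4 + 702 + 390*A^-4 + 64*A^-8 + 2*A^-12
  A^-2 * (103*d + 96*d^3 + 11*d^5) = -11*A^8 - 151*A^4 - 501 - 501*A^-4 - 151*A^-8 - 11*A^-12
  A^-4 * (15 + 79*d^2 + 26*d^4) = 26*A^4 + 183 + 329*A^-4 + 183*A^-8 + 26*A^-12
  A^-6 * (18*d + 26*d^3 + d^5) = -A^4 - 31 - 106*A^-4 - 106*A^-8 - 31*A^-12 - A^-16
  A^-8 * (8*d^2 + 2*d^4) = 2 + 16*A^-4 + 28*A^-8 + 16*A^-12 + 2*A^-16
  A^-10 * (d^3) = -A^-4 - 3*A^-8 - 3*A^-12 - A^-16
Summing the groups: <K> = -A^20 + 2*A^16 - 4*A^12 + 5*A^8 - 5*A^4 + 6 - 4*A^-4 + 3*A^-8 - A^-12
Normalise by the writhe: (-A^3)^(-w) = (-A^3)^(4) = A^12, so f(A) = A^12 * <K> = -A^32 + 2*A^28 - 4*A^24 + 5*A^20 - 5*A^16 + 6*A^12 - 4*A^8 + 3*A^4 - 1.
Substitute A = t^(-1/4), i.e. A^e → t^(-e/4): V(t) = -1 + 3*t^-1 - 4*t^-2 + 6*t^-3 - 5*t^-4 + 5*t^-5 - 4*t^-6 + 2*t^-7 - t^-8

Answer: -1 + 3*t^-1 - 4*t^-2 + 6*t^-3 - 5*t^-4 + 5*t^-5 - 4*t^-6 + 2*t^-7 - t^-8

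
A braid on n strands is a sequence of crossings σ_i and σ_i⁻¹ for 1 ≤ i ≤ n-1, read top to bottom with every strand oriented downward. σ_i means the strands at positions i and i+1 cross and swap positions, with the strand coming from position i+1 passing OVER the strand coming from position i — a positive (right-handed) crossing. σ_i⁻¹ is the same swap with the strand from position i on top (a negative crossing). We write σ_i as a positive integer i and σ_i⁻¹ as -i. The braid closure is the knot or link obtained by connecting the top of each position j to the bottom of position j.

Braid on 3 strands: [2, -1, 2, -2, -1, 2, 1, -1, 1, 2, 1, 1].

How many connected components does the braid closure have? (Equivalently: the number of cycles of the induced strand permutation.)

1

Derivation:
Track the strand permutation on 3 strands, starting from identity.
  step 1: s2 swaps positions 2,3 -> [1 3 2]
  step 2: s1^-1 swaps positions 1,2 -> [3 1 2]
  step 3: s2 swaps positions 2,3 -> [3 2 1]
  step 4: s2^-1 swaps positions 2,3 -> [3 1 2]
  step 5: s1^-1 swaps positions 1,2 -> [1 3 2]
  step 6: s2 swaps positions 2,3 -> [1 2 3]
  step 7: s1 swaps positions 1,2 -> [2 1 3]
  step 8: s1^-1 swaps positions 1,2 -> [1 2 3]
  step 9: s1 swaps positions 1,2 -> [2 1 3]
  step 10: s2 swaps positions 2,3 -> [2 3 1]
  step 11: s1 swaps positions 1,2 -> [3 2 1]
  step 12: s1 swaps positions 1,2 -> [2 3 1]
Final permutation (position -> original strand): [2 3 1]
Closure components = cycle count of this permutation = 1.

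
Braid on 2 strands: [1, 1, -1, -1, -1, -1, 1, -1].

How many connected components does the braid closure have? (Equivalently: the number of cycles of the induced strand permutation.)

2

Derivation:
Track the strand permutation on 2 strands, starting from identity.
  step 1: s1 swaps positions 1,2 -> [2 1]
  step 2: s1 swaps positions 1,2 -> [1 2]
  step 3: s1^-1 swaps positions 1,2 -> [2 1]
  step 4: s1^-1 swaps positions 1,2 -> [1 2]
  step 5: s1^-1 swaps positions 1,2 -> [2 1]
  step 6: s1^-1 swaps positions 1,2 -> [1 2]
  step 7: s1 swaps positions 1,2 -> [2 1]
  step 8: s1^-1 swaps positions 1,2 -> [1 2]
Final permutation (position -> original strand): [1 2]
Closure components = cycle count of this permutation = 2.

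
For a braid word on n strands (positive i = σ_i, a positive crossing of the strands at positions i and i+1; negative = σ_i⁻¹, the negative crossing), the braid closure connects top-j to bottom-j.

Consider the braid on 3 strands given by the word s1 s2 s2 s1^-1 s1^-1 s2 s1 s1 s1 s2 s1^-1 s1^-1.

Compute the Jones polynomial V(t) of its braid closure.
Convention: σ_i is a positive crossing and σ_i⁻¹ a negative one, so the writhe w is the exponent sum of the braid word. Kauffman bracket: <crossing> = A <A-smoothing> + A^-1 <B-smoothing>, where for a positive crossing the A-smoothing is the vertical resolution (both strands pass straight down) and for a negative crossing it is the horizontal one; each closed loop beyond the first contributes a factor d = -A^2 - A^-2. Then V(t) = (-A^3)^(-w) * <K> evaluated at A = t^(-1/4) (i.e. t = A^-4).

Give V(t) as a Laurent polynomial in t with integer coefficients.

The presented braid s1 s2 s2 s1^-1 s1^-1 s2 s1 s1 s1 s2 s1^-1 s1^-1 on 3 strands reduces by inverse Markov moves (closure unchanged at each step):
  Deconjugate: the word is γ·β·γ⁻¹ with γ = s1 (prefix) and γ⁻¹ = s1^-1 (suffix); strip both.
Reduced to β = s2 s2 s1^-1 s1^-1 s2 s1 s1 s1 s2 s1^-1 on 3 strands, 10 crossings.
Compute on β:
Braid: s2 s2 s1^-1 s1^-1 s2 s1 s1 s1 s2 s1^-1 on 3 strands, 10 crossings.
Writhe w = (#positive) - (#negative) = 7 - 3 = 4.
Enumerate smoothing states for the bracket polynomial. There are 2^10 = 1024 states.
For each crossing: s=0 is the vertical smoothing, s=1 horizontal. Crossing k contributes A^(sign_k * (1 - 2*s_k)); loop factor d = -A^2 - A^-2.
Tabulate the states by total A-exponent and number of loops L (A-exp: L × count):
  A^10: L=4 ×1
  A^8: L=3 ×7, L=5 ×3
  A^6: L=2 ×19, L=4 ×23, L=6 ×3
  A^4: L=1 ×20, L=3 ×75, L=5 ×24, L=7 ×1
  A^2: L=2 ×114, L=4 ×86, L=6 ×10
  A^0: L=1 ×51, L=3 ×155, L=5 ×45, L=7 ×1
  A^-2: L=2 ×102, L=4 ×98, L=6 ×10
  A^-4: L=3 ×89, L=5 ×30, L=7 ×1
  A^-6: L=4 ×41, L=6 ×4
  A^-8: L=5 ×10
  A^-10: L=6 ×1
Each group contributes A^e * Σ count * d^(L-1):
Powers of d = -A^2 - A^-2: d^2 = A^4 + 2 + A^-4; d^3 = -A^6 - 3*A^2 - 3*A^-2 - A^-6; d^4 = A^8 + 4*A^4 + 6 + 4*A^-4 + A^-8; d^5 = -A^10 - 5*A^6 - 10*A^2 - 10*A^-2 - 5*A^-6 - A^-10; d^6 = A^12 + 6*A^8 + 15*A^4 + 20 + 15*A^-4 + 6*A^-8 + A^-12.
  A^10 * (d^3) = -A^16 - 3*A^12 - 3*A^8 - A^4
  A^8 * (7*d^2 + 3*d^4) = 3*A^16 + 19*A^12 + 32*A^8 + 19*A^4 + 3
  A^6 * (19*d + 23*d^3 + 3*d^5) = -3*A^16 - 38*A^12 - 118*A^8 - 118*A^4 - 38 - 3*A^-4
  A^4 * (20 + 75*d^2 + 24*d^4 + d^6) = A^16 + 30*A^12 + 186*A^8 + 334*A^4 + 186 + 30*A^-4 + A^-8
  A^2 * (114*d + 86*d^3 + 10*d^5) = -10*A^12 - 136*A^8 - 472*A^4 - 472 - 136*A^-4 - 10*A^-8
  A^0 * (51 + 155*d^2 + 45*d^4 + d^6) = A^12 + 51*A^8 + 350*A^4 + 651 + 350*A^-4 + 51*A^-8 + A^-12
  A^-2 * (102*d + 98*d^3 + 10*d^5) = -10*A^8 - 148*A^4 - 496 - 496*A^-4 - 148*A^-8 - 10*A^-12
  A^-4 * (89*d^2 + 30*d^4 + d^6) = A^8 + 36*A^4 + 224 + 378*A^-4 + 224*A^-8 + 36*A^-12 + A^-16
  A^-6 * (41*d^3 + 4*d^5) = -4*A^4 - 61 - 163*A^-4 - 163*A^-8 - 61*A^-12 - 4*A^-16
  A^-8 * (10*d^4) = 10 + 40*A^-4 + 60*A^-8 + 40*A^-12 + 10*A^-16
  A^-10 * (d^5) = -1 - 5*A^-4 - 10*A^-8 - 10*A^-12 - 5*A^-16 - A^-20
Summing the groups: <K> = -A^12 + 3*A^8 - 4*A^4 + 6 - 5*A^-4 + 5*A^-8 - 4*A^-12 + 2*A^-16 - A^-20
Normalise by the writhe: (-A^3)^(-w) = (-A^3)^(-4) = A^-12, so f(A) = A^-12 * <K> = -1 + 3*A^-4 - 4*A^-8 + 6*A^-12 - 5*A^-16 + 5*A^-20 - 4*A^-24 + 2*A^-28 - A^-32.
Substitute A = t^(-1/4), i.e. A^e → t^(-e/4): V(t) = -t^8 + 2*t^7 - 4*t^6 + 5*t^5 - 5*t^4 + 6*t^3 - 4*t^2 + 3*t - 1

Answer: -t^8 + 2*t^7 - 4*t^6 + 5*t^5 - 5*t^4 + 6*t^3 - 4*t^2 + 3*t - 1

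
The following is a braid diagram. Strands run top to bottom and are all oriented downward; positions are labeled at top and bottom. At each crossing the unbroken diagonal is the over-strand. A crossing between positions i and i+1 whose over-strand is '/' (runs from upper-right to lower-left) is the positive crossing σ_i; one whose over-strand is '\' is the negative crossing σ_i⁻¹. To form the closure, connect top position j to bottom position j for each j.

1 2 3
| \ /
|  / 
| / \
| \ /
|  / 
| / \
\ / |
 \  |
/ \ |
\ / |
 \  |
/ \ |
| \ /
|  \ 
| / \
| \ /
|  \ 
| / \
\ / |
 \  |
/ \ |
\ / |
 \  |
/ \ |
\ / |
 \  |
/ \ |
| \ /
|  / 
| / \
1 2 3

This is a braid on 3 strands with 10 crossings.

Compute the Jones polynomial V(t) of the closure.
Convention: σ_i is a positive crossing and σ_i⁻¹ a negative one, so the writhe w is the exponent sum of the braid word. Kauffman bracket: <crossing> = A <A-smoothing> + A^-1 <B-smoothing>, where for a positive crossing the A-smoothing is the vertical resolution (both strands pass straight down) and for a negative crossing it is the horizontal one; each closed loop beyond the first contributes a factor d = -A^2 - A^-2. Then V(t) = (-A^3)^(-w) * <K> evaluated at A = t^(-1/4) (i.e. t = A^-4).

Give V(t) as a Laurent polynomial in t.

-1 + 3*t^-1 - 4*t^-2 + 6*t^-3 - 5*t^-4 + 5*t^-5 - 4*t^-6 + 2*t^-7 - t^-8

Derivation:
Reading the diagram top to bottom ('/'-over between positions i,i+1 = s_i, '\'-over = s_i^-1): braid word = s2 s2 s1^-1 s1^-1 s2^-1 s2^-1 s1^-1 s1^-1 s1^-1 s2.
Braid: s2 s2 s1^-1 s1^-1 s2^-1 s2^-1 s1^-1 s1^-1 s1^-1 s2 on 3 strands, 10 crossings.
Writhe w = (#positive) - (#negative) = 3 - 7 = -4.
State-sum expansion of <K>. There are 2^10 = 1024 states.
Smooth each crossing (0=||, 1=⌣⌢); contribution A^(Σ sign_k(1-2s_k)) * d^(L-1).
Tabulate the states by total A-exponent and number of loops L (A-exp: L × count):
  A^10: L=6 ×1
  A^8: L=5 ×10
  A^6: L=4 ×41, L=6 ×4
  A^4: L=3 ×87, L=5 ×32, L=7 ×1
  A^2: L=2 ×97, L=4 ×100, L=6 ×13
  A^0: L=1 ×46, L=3 ×152, L=5 ×52, L=7 ×2
  A^-2: L=2 ×103, L=4 ×96, L=6 ×11
  A^-4: L=1 ×15, L=3 ×79, L=5 ×26
  A^-6: L=2 ×18, L=4 ×26, L=6 ×1
  A^-8: L=3 ×8, L=5 ×2
  A^-10: L=4 ×1
Each group contributes A^e * Σ count * d^(L-1):
Powers of d = -A^2 - A^-2: d^2 = A^4 + 2 + A^-4; d^3 = -A^6 - 3*A^2 - 3*A^-2 - A^-6; d^4 = A^8 + 4*A^4 + 6 + 4*A^-4 + A^-8; d^5 = -A^10 - 5*A^6 - 10*A^2 - 10*A^-2 - 5*A^-6 - A^-10; d^6 = A^12 + 6*A^8 + 15*A^4 + 20 + 15*A^-4 + 6*A^-8 + A^-12.
  A^10 * (d^5) = -A^20 - 5*A^16 - 10*A^12 - 10*A^8 - 5*A^4 - 1
  A^8 * (10*d^4) = 10*A^16 + 40*A^12 + 60*A^8 + 40*A^4 + 10
  A^6 * (41*d^3 + 4*d^5) = -4*A^16 - 61*A^12 - 163*A^8 - 163*A^4 - 61 - 4*A^-4
  A^4 * (87*d^2 + 32*d^4 + d^6) = A^16 + 38*A^12 + 230*A^8 + 386*A^4 + 230 + 38*A^-4 + A^-8
  A^2 * (97*d + 100*d^3 + 13*d^5) = -13*A^12 - 165*A^8 - 527*A^4 - 527 - 165*A^-4 - 13*A^-8
  A^0 * (46 + 152*d^2 + 52*d^4 + 2*d^6) = 2*A^12 + 64*A^8 + 390*A^4 + 702 + 390*A^-4 + 64*A^-8 + 2*A^-12
  A^-2 * (103*d + 96*d^3 + 11*d^5) = -11*A^8 - 151*A^4 - 501 - 501*A^-4 - 151*A^-8 - 11*A^-12
  A^-4 * (15 + 79*d^2 + 26*d^4) = 26*A^4 + 183 + 329*A^-4 + 183*A^-8 + 26*A^-12
  A^-6 * (18*d + 26*d^3 + d^5) = -A^4 - 31 - 106*A^-4 - 106*A^-8 - 31*A^-12 - A^-16
  A^-8 * (8*d^2 + 2*d^4) = 2 + 16*A^-4 + 28*A^-8 + 16*A^-12 + 2*A^-16
  A^-10 * (d^3) = -A^-4 - 3*A^-8 - 3*A^-12 - A^-16
Summing the groups: <K> = -A^20 + 2*A^16 - 4*A^12 + 5*A^8 - 5*A^4 + 6 - 4*A^-4 + 3*A^-8 - A^-12
Normalise by the writhe: (-A^3)^(-w) = (-A^3)^(4) = A^12, so f(A) = A^12 * <K> = -A^32 + 2*A^28 - 4*A^24 + 5*A^20 - 5*A^16 + 6*A^12 - 4*A^8 + 3*A^4 - 1.
Substitute A = t^(-1/4), i.e. A^e → t^(-e/4): V(t) = -1 + 3*t^-1 - 4*t^-2 + 6*t^-3 - 5*t^-4 + 5*t^-5 - 4*t^-6 + 2*t^-7 - t^-8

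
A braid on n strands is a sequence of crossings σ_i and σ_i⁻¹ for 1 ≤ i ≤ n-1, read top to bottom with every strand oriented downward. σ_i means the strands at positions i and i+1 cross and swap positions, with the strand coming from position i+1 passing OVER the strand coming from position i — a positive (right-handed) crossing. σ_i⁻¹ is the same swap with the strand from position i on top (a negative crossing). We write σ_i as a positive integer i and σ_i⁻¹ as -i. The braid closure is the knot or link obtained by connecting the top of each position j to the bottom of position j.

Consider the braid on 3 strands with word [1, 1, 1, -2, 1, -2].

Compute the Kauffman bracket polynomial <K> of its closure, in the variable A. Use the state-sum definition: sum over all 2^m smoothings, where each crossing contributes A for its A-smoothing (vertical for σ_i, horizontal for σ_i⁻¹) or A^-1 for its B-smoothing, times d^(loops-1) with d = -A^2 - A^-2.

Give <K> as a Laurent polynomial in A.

A^10 - A^6 + 2*A^2 - 2*A^-2 + 2*A^-6 - 2*A^-10 + A^-14

Derivation:
Braid: s1 s1 s1 s2^-1 s1 s2^-1 on 3 strands, 6 crossings.
Writhe w = (#positive) - (#negative) = 4 - 2 = 2.
Computing the Kauffman bracket via state sum. There are 2^6 = 64 states.
For each crossing: s=0 is the vertical smoothing, s=1 horizontal. Crossing k contributes A^(sign_k * (1 - 2*s_k)); loop factor d = -A^2 - A^-2.
Tabulate the states by total A-exponent and number of loops L (A-exp: L × count):
  A^6: L=3 ×1
  A^4: L=2 ×6
  A^2: L=1 ×11, L=3 ×4
  A^0: L=2 ×19, L=4 ×1
  A^-2: L=3 ×15
  A^-4: L=4 ×6
  A^-6: L=5 ×1
Each group contributes A^e * Σ count * d^(L-1):
Powers of d = -A^2 - A^-2: d^2 = A^4 + 2 + A^-4; d^3 = -A^6 - 3*A^2 - 3*A^-2 - A^-6; d^4 = A^8 + 4*A^4 + 6 + 4*A^-4 + A^-8.
  A^6 * (d^2) = A^10 + 2*A^6 + A^2
  A^4 * (6*d) = -6*A^6 - 6*A^2
  A^2 * (11 + 4*d^2) = 4*A^6 + 19*A^2 + 4*A^-2
  A^0 * (19*d + d^3) = -A^6 - 22*A^2 - 22*A^-2 - A^-6
  A^-2 * (15*d^2) = 15*A^2 + 30*A^-2 + 15*A^-6
  A^-4 * (6*d^3) = -6*A^2 - 18*A^-2 - 18*A^-6 - 6*A^-10
  A^-6 * (d^4) = A^2 + 4*A^-2 + 6*A^-6 + 4*A^-10 + A^-14
Summing the groups: <K> = A^10 - A^6 + 2*A^2 - 2*A^-2 + 2*A^-6 - 2*A^-10 + A^-14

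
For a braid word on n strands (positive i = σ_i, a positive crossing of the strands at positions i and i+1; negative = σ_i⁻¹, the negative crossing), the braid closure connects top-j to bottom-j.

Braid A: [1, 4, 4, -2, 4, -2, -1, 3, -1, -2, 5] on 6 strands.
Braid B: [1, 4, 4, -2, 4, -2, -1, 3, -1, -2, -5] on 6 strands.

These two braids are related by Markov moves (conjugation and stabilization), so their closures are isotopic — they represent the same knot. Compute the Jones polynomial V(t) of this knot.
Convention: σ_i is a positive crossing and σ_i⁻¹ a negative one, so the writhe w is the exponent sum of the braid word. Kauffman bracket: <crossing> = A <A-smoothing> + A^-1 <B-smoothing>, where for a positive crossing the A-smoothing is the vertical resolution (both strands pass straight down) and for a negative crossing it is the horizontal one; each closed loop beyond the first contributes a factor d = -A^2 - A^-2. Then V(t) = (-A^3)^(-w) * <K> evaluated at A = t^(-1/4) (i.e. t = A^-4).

Markov-equivalent braids have isotopic closures, hence identical knot invariants. Strip the Markov moves from each word to reach a common short braid β, then compute V(t) once on β.
Braid A: s1 s4 s4 s2^-1 s4 s2^-1 s1^-1 s3 s1^-1 s2^-1 s5 on 6 strands reduces by inverse Markov moves (closure unchanged at each step):
  Destabilize: the word has the form β·s5 where s5 occurs only as the final letter (β ∈ B_5); drop it and the last strand → 5 strands.
Reduced to β = s1 s4 s4 s2^-1 s4 s2^-1 s1^-1 s3 s1^-1 s2^-1 on 5 strands, 10 crossings.
Braid B: s1 s4 s4 s2^-1 s4 s2^-1 s1^-1 s3 s1^-1 s2^-1 s5^-1 on 6 strands reduces by inverse Markov moves (closure unchanged at each step):
  Destabilize: the word has the form β·s5^-1 where s5^-1 occurs only as the final letter (β ∈ B_5); drop it and the last strand → 5 strands.
Reduced to β = s1 s4 s4 s2^-1 s4 s2^-1 s1^-1 s3 s1^-1 s2^-1 on 5 strands, 10 crossings.
Both give the same β = s1 s4 s4 s2^-1 s4 s2^-1 s1^-1 s3 s1^-1 s2^-1 on 5 strands, so one state sum suffices:
Braid: s1 s4 s4 s2^-1 s4 s2^-1 s1^-1 s3 s1^-1 s2^-1 on 5 strands, 10 crossings.
Writhe w = (#positive) - (#negative) = 5 - 5 = 0.
Computing the Kauffman bracket via state sum. There are 2^10 = 1024 states.
Each crossing splits two ways (0=vertical, 1=horizontal). The state's weight is A^(#A-smoothings - #B-smoothings) * d^(loops - 1).
Tabulate the states by total A-exponent and number of loops L (A-exp: L × count):
  A^10: L=6 ×1
  A^8: L=5 ×10
  A^6: L=4 ×40, L=6 ×5
  A^4: L=3 ×80, L=5 ×39, L=7 ×1
  A^2: L=2 ×79, L=4 ×117, L=6 ×14
  A^0: L=1 ×30, L=3 ×158, L=5 ×62, L=7 ×2
  A^-2: L=2 ×84, L=4 ×111, L=6 ×15
  A^-4: L=1 ×9, L=3 ×74, L=5 ×36, L=7 ×1
  A^-6: L=2 ×12, L=4 ×29, L=6 ×4
  A^-8: L=3 ×6, L=5 ×4
  A^-10: L=4 ×1
Each group contributes A^e * Σ count * d^(L-1):
Powers of d = -A^2 - A^-2: d^2 = A^4 + 2 + A^-4; d^3 = -A^6 - 3*A^2 - 3*A^-2 - A^-6; d^4 = A^8 + 4*A^4 + 6 + 4*A^-4 + A^-8; d^5 = -A^10 - 5*A^6 - 10*A^2 - 10*A^-2 - 5*A^-6 - A^-10; d^6 = A^12 + 6*A^8 + 15*A^4 + 20 + 15*A^-4 + 6*A^-8 + A^-12.
  A^10 * (d^5) = -A^20 - 5*A^16 - 10*A^12 - 10*A^8 - 5*A^4 - 1
  A^8 * (10*d^4) = 10*A^16 + 40*A^12 + 60*A^8 + 40*A^4 + 10
  A^6 * (40*d^3 + 5*d^5) = -5*A^16 - 65*A^12 - 170*A^8 - 170*A^4 - 65 - 5*A^-4
  A^4 * (80*d^2 + 39*d^4 + d^6) = A^16 + 45*A^12 + 251*A^8 + 414*A^4 + 251 + 45*A^-4 + A^-8
  A^2 * (79*d + 117*d^3 + 14*d^5) = -14*A^12 - 187*A^8 - 570*A^4 - 570 - 187*A^-4 - 14*A^-8
  A^0 * (30 + 158*d^2 + 62*d^4 + 2*d^6) = 2*A^12 + 74*A^8 + 436*A^4 + 758 + 436*A^-4 + 74*A^-8 + 2*A^-12
  A^-2 * (84*d + 111*d^3 + 15*d^5) = -15*A^8 - 186*A^4 - 567 - 567*A^-4 - 186*A^-8 - 15*A^-12
  A^-4 * (9 + 74*d^2 + 36*d^4 + d^6) = A^8 + 42*A^4 + 233 + 393*A^-4 + 233*A^-8 + 42*A^-12 + A^-16
  A^-6 * (12*d + 29*d^3 + 4*d^5) = -4*A^4 - 49 - 139*A^-4 - 139*A^-8 - 49*A^-12 - 4*A^-16
  A^-8 * (6*d^2 + 4*d^4) = 4 + 22*A^-4 + 36*A^-8 + 22*A^-12 + 4*A^-16
  A^-10 * (d^3) = -A^-4 - 3*A^-8 - 3*A^-12 - A^-16
Summing the groups: <K> = -A^20 + A^16 - 2*A^12 + 4*A^8 - 3*A^4 + 4 - 3*A^-4 + 2*A^-8 - A^-12
Normalise by the writhe: (-A^3)^(-w) = (-A^3)^(0) = 1, so f(A) = 1 * <K> = -A^20 + A^16 - 2*A^12 + 4*A^8 - 3*A^4 + 4 - 3*A^-4 + 2*A^-8 - A^-12.
Substitute A = t^(-1/4), i.e. A^e → t^(-e/4): V(t) = -t^3 + 2*t^2 - 3*t + 4 - 3*t^-1 + 4*t^-2 - 2*t^-3 + t^-4 - t^-5

Answer: -t^3 + 2*t^2 - 3*t + 4 - 3*t^-1 + 4*t^-2 - 2*t^-3 + t^-4 - t^-5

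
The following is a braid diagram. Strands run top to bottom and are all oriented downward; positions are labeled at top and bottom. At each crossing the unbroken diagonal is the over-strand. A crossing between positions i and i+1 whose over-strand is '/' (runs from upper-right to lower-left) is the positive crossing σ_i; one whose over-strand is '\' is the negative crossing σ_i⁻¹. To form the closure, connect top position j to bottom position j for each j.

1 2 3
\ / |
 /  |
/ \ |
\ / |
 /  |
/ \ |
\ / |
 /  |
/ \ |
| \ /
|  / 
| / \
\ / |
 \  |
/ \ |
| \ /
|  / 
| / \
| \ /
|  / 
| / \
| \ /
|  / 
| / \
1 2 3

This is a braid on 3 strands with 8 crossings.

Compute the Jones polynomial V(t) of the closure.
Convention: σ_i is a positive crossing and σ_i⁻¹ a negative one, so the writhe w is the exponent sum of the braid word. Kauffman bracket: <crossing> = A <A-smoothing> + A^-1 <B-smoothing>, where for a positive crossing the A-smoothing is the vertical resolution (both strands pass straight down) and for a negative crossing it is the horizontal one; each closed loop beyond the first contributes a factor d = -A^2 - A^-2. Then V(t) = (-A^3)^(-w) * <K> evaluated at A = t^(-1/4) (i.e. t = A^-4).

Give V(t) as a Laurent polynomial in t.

Reading the diagram top to bottom ('/'-over between positions i,i+1 = s_i, '\'-over = s_i^-1): braid word = s1 s1 s1 s2 s1^-1 s2 s2 s2.
Braid: s1 s1 s1 s2 s1^-1 s2 s2 s2 on 3 strands, 8 crossings.
Writhe w = (#positive) - (#negative) = 7 - 1 = 6.
Enumerate smoothing states for the bracket polynomial. There are 2^8 = 256 states.
Each crossing splits two ways (0=vertical, 1=horizontal). The state's weight is A^(#A-smoothings - #B-smoothings) * d^(loops - 1).
Tabulate the states by total A-exponent and number of loops L (A-exp: L × count):
  A^8: L=2 ×1
  A^6: L=1 ×4, L=3 ×4
  A^4: L=2 ×25, L=4 ×3
  A^2: L=1 ×21, L=3 ×34, L=5 ×1
  A^0: L=2 ×48, L=4 ×22
  A^-2: L=3 ×49, L=5 ×7
  A^-4: L=4 ×27, L=6 ×1
  A^-6: L=5 ×8
  A^-8: L=6 ×1
Each group contributes A^e * Σ count * d^(L-1):
Powers of d = -A^2 - A^-2: d^2 = A^4 + 2 + A^-4; d^3 = -A^6 - 3*A^2 - 3*A^-2 - A^-6; d^4 = A^8 + 4*A^4 + 6 + 4*A^-4 + A^-8; d^5 = -A^10 - 5*A^6 - 10*A^2 - 10*A^-2 - 5*A^-6 - A^-10.
  A^8 * (d) = -A^10 - A^6
  A^6 * (4 + 4*d^2) = 4*A^10 + 12*A^6 + 4*A^2
  A^4 * (25*d + 3*d^3) = -3*A^10 - 34*A^6 - 34*A^2 - 3*A^-2
  A^2 * (21 + 34*d^2 + d^4) = A^10 + 38*A^6 + 95*A^2 + 38*A^-2 + A^-6
  A^0 * (48*d + 22*d^3) = -22*A^6 - 114*A^2 - 114*A^-2 - 22*A^-6
  A^-2 * (49*d^2 + 7*d^4) = 7*A^6 + 77*A^2 + 140*A^-2 + 77*A^-6 + 7*A^-10
  A^-4 * (27*d^3 + d^5) = -A^6 - 32*A^2 - 91*A^-2 - 91*A^-6 - 32*A^-10 - A^-14
  A^-6 * (8*d^4) = 8*A^2 + 32*A^-2 + 48*A^-6 + 32*A^-10 + 8*A^-14
  A^-8 * (d^5) = -A^2 - 5*A^-2 - 10*A^-6 - 10*A^-10 - 5*A^-14 - A^-18
Summing the groups: <K> = A^10 - A^6 + 3*A^2 - 3*A^-2 + 3*A^-6 - 3*A^-10 + 2*A^-14 - A^-18
Normalise by the writhe: (-A^3)^(-w) = (-A^3)^(-6) = A^-18, so f(A) = A^-18 * <K> = A^-8 - A^-12 + 3*A^-16 - 3*A^-20 + 3*A^-24 - 3*A^-28 + 2*A^-32 - A^-36.
Substitute A = t^(-1/4), i.e. A^e → t^(-e/4): V(t) = -t^9 + 2*t^8 - 3*t^7 + 3*t^6 - 3*t^5 + 3*t^4 - t^3 + t^2

Answer: -t^9 + 2*t^8 - 3*t^7 + 3*t^6 - 3*t^5 + 3*t^4 - t^3 + t^2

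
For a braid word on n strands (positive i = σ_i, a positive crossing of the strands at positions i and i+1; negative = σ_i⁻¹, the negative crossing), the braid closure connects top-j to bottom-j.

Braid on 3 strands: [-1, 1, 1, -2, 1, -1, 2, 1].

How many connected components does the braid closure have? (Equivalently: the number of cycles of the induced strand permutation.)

3

Derivation:
Track the strand permutation on 3 strands, starting from identity.
  step 1: s1^-1 swaps positions 1,2 -> [2 1 3]
  step 2: s1 swaps positions 1,2 -> [1 2 3]
  step 3: s1 swaps positions 1,2 -> [2 1 3]
  step 4: s2^-1 swaps positions 2,3 -> [2 3 1]
  step 5: s1 swaps positions 1,2 -> [3 2 1]
  step 6: s1^-1 swaps positions 1,2 -> [2 3 1]
  step 7: s2 swaps positions 2,3 -> [2 1 3]
  step 8: s1 swaps positions 1,2 -> [1 2 3]
Final permutation (position -> original strand): [1 2 3]
Closure components = cycle count of this permutation = 3.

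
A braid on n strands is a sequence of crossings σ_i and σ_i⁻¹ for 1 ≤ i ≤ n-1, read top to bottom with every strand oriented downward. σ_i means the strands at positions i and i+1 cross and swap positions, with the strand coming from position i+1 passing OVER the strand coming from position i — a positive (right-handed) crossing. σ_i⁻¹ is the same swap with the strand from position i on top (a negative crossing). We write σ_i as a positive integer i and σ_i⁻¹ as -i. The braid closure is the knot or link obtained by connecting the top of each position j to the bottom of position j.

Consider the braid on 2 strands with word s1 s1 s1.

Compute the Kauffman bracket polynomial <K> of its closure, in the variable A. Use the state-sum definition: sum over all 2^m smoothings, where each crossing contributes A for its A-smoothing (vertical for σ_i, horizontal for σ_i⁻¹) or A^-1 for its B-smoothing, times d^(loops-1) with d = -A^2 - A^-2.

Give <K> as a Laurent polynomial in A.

Braid: s1 s1 s1 on 2 strands, 3 crossings.
Writhe w = (#positive) - (#negative) = 3 - 0 = 3.
Computing the Kauffman bracket via state sum. There are 2^3 = 8 states.
Smooth each crossing (0=||, 1=⌣⌢); contribution A^(Σ sign_k(1-2s_k)) * d^(L-1).
  state 000: A-exp=+3, loops=2, term = A^3 * d^1
  state 001: A-exp=+1, loops=1, term = A^1 * d^0
  state 010: A-exp=+1, loops=1, term = A^1 * d^0
  state 011: A-exp=-1, loops=2, term = A^-1 * d^1
  state 100: A-exp=+1, loops=1, term = A^1 * d^0
  state 101: A-exp=-1, loops=2, term = A^-1 * d^1
  state 110: A-exp=-1, loops=2, term = A^-1 * d^1
  state 111: A-exp=-3, loops=3, term = A^-3 * d^2
Collect the terms by A-exponent (count of states per loop number):
Powers of d = -A^2 - A^-2: d^2 = A^4 + 2 + A^-4.
  A^3 * (d) = -A^5 - A
  A^1 * (3) = 3*A
  A^-1 * (3*d) = -3*A - 3*A^-3
  A^-3 * (d^2) = A + 2*A^-3 + A^-7
Summing the groups: <K> = -A^5 - A^-3 + A^-7

Answer: -A^5 - A^-3 + A^-7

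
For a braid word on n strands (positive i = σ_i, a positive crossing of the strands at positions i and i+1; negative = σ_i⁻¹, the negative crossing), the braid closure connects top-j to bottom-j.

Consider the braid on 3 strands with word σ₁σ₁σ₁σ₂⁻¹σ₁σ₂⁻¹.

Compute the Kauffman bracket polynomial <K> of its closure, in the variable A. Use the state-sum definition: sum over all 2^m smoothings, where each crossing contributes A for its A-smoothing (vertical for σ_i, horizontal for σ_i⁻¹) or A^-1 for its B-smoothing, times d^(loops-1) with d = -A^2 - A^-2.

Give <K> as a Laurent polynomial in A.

A^10 - A^6 + 2*A^2 - 2*A^-2 + 2*A^-6 - 2*A^-10 + A^-14

Derivation:
Braid: s1 s1 s1 s2^-1 s1 s2^-1 on 3 strands, 6 crossings.
Writhe w = (#positive) - (#negative) = 4 - 2 = 2.
State-sum expansion of <K>. There are 2^6 = 64 states.
For each crossing: s=0 is the vertical smoothing, s=1 horizontal. Crossing k contributes A^(sign_k * (1 - 2*s_k)); loop factor d = -A^2 - A^-2.
Tabulate the states by total A-exponent and number of loops L (A-exp: L × count):
  A^6: L=3 ×1
  A^4: L=2 ×6
  A^2: L=1 ×11, L=3 ×4
  A^0: L=2 ×19, L=4 ×1
  A^-2: L=3 ×15
  A^-4: L=4 ×6
  A^-6: L=5 ×1
Each group contributes A^e * Σ count * d^(L-1):
Powers of d = -A^2 - A^-2: d^2 = A^4 + 2 + A^-4; d^3 = -A^6 - 3*A^2 - 3*A^-2 - A^-6; d^4 = A^8 + 4*A^4 + 6 + 4*A^-4 + A^-8.
  A^6 * (d^2) = A^10 + 2*A^6 + A^2
  A^4 * (6*d) = -6*A^6 - 6*A^2
  A^2 * (11 + 4*d^2) = 4*A^6 + 19*A^2 + 4*A^-2
  A^0 * (19*d + d^3) = -A^6 - 22*A^2 - 22*A^-2 - A^-6
  A^-2 * (15*d^2) = 15*A^2 + 30*A^-2 + 15*A^-6
  A^-4 * (6*d^3) = -6*A^2 - 18*A^-2 - 18*A^-6 - 6*A^-10
  A^-6 * (d^4) = A^2 + 4*A^-2 + 6*A^-6 + 4*A^-10 + A^-14
Summing the groups: <K> = A^10 - A^6 + 2*A^2 - 2*A^-2 + 2*A^-6 - 2*A^-10 + A^-14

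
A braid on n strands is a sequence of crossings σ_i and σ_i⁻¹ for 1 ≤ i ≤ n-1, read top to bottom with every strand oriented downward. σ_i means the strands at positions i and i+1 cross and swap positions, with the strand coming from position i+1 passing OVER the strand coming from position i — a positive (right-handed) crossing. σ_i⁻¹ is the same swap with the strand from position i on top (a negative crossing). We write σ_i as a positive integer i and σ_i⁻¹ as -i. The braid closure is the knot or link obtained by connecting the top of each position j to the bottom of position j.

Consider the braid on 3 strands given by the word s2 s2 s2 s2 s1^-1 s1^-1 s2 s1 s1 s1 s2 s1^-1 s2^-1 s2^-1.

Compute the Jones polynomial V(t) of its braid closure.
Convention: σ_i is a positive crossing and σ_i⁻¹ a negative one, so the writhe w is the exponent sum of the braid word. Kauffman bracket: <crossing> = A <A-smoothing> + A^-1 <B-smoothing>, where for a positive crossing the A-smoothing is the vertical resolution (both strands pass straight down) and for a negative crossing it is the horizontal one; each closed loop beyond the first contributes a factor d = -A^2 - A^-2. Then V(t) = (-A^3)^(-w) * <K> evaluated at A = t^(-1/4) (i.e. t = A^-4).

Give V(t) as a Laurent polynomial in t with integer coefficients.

-t^8 + 2*t^7 - 4*t^6 + 5*t^5 - 5*t^4 + 6*t^3 - 4*t^2 + 3*t - 1

Derivation:
The presented braid s2 s2 s2 s2 s1^-1 s1^-1 s2 s1 s1 s1 s2 s1^-1 s2^-1 s2^-1 on 3 strands reduces by inverse Markov moves (closure unchanged at each step):
  Deconjugate: the word is γ·β·γ⁻¹ with γ = s2 s2 (prefix) and γ⁻¹ = s2^-1 s2^-1 (suffix); strip both.
Reduced to β = s2 s2 s1^-1 s1^-1 s2 s1 s1 s1 s2 s1^-1 on 3 strands, 10 crossings.
Compute on β:
Braid: s2 s2 s1^-1 s1^-1 s2 s1 s1 s1 s2 s1^-1 on 3 strands, 10 crossings.
Writhe w = (#positive) - (#negative) = 7 - 3 = 4.
State-sum expansion of <K>. There are 2^10 = 1024 states.
Each crossing splits two ways (0=vertical, 1=horizontal). The state's weight is A^(#A-smoothings - #B-smoothings) * d^(loops - 1).
Tabulate the states by total A-exponent and number of loops L (A-exp: L × count):
  A^10: L=4 ×1
  A^8: L=3 ×7, L=5 ×3
  A^6: L=2 ×19, L=4 ×23, L=6 ×3
  A^4: L=1 ×20, L=3 ×75, L=5 ×24, L=7 ×1
  A^2: L=2 ×114, L=4 ×86, L=6 ×10
  A^0: L=1 ×51, L=3 ×155, L=5 ×45, L=7 ×1
  A^-2: L=2 ×102, L=4 ×98, L=6 ×10
  A^-4: L=3 ×89, L=5 ×30, L=7 ×1
  A^-6: L=4 ×41, L=6 ×4
  A^-8: L=5 ×10
  A^-10: L=6 ×1
Each group contributes A^e * Σ count * d^(L-1):
Powers of d = -A^2 - A^-2: d^2 = A^4 + 2 + A^-4; d^3 = -A^6 - 3*A^2 - 3*A^-2 - A^-6; d^4 = A^8 + 4*A^4 + 6 + 4*A^-4 + A^-8; d^5 = -A^10 - 5*A^6 - 10*A^2 - 10*A^-2 - 5*A^-6 - A^-10; d^6 = A^12 + 6*A^8 + 15*A^4 + 20 + 15*A^-4 + 6*A^-8 + A^-12.
  A^10 * (d^3) = -A^16 - 3*A^12 - 3*A^8 - A^4
  A^8 * (7*d^2 + 3*d^4) = 3*A^16 + 19*A^12 + 32*A^8 + 19*A^4 + 3
  A^6 * (19*d + 23*d^3 + 3*d^5) = -3*A^16 - 38*A^12 - 118*A^8 - 118*A^4 - 38 - 3*A^-4
  A^4 * (20 + 75*d^2 + 24*d^4 + d^6) = A^16 + 30*A^12 + 186*A^8 + 334*A^4 + 186 + 30*A^-4 + A^-8
  A^2 * (114*d + 86*d^3 + 10*d^5) = -10*A^12 - 136*A^8 - 472*A^4 - 472 - 136*A^-4 - 10*A^-8
  A^0 * (51 + 155*d^2 + 45*d^4 + d^6) = A^12 + 51*A^8 + 350*A^4 + 651 + 350*A^-4 + 51*A^-8 + A^-12
  A^-2 * (102*d + 98*d^3 + 10*d^5) = -10*A^8 - 148*A^4 - 496 - 496*A^-4 - 148*A^-8 - 10*A^-12
  A^-4 * (89*d^2 + 30*d^4 + d^6) = A^8 + 36*A^4 + 224 + 378*A^-4 + 224*A^-8 + 36*A^-12 + A^-16
  A^-6 * (41*d^3 + 4*d^5) = -4*A^4 - 61 - 163*A^-4 - 163*A^-8 - 61*A^-12 - 4*A^-16
  A^-8 * (10*d^4) = 10 + 40*A^-4 + 60*A^-8 + 40*A^-12 + 10*A^-16
  A^-10 * (d^5) = -1 - 5*A^-4 - 10*A^-8 - 10*A^-12 - 5*A^-16 - A^-20
Summing the groups: <K> = -A^12 + 3*A^8 - 4*A^4 + 6 - 5*A^-4 + 5*A^-8 - 4*A^-12 + 2*A^-16 - A^-20
Normalise by the writhe: (-A^3)^(-w) = (-A^3)^(-4) = A^-12, so f(A) = A^-12 * <K> = -1 + 3*A^-4 - 4*A^-8 + 6*A^-12 - 5*A^-16 + 5*A^-20 - 4*A^-24 + 2*A^-28 - A^-32.
Substitute A = t^(-1/4), i.e. A^e → t^(-e/4): V(t) = -t^8 + 2*t^7 - 4*t^6 + 5*t^5 - 5*t^4 + 6*t^3 - 4*t^2 + 3*t - 1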